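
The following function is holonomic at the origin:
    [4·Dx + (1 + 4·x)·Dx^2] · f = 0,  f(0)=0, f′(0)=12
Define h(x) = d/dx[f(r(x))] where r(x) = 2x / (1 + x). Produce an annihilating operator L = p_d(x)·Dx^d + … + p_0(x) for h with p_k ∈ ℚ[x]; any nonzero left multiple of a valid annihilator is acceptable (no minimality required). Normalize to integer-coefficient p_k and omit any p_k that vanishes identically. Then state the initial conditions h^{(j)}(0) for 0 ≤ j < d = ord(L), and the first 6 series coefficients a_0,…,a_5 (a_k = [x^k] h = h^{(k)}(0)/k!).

f: a_k = 0, 12, -24, 64, -192, 3072/5, …
f∘r: x↦r, Dx↦Dx/r' in L_f ⇒ L₀.
h₀' ⇒ L via d/dx closure of L₀.
L = (10 + 18·x) + (1 + 10·x + 9·x^2)·Dx  (order 1).
h: a_k = 24, -240, 2184, -19680, 177144, -1594320, …
ICs: h(0) = 24.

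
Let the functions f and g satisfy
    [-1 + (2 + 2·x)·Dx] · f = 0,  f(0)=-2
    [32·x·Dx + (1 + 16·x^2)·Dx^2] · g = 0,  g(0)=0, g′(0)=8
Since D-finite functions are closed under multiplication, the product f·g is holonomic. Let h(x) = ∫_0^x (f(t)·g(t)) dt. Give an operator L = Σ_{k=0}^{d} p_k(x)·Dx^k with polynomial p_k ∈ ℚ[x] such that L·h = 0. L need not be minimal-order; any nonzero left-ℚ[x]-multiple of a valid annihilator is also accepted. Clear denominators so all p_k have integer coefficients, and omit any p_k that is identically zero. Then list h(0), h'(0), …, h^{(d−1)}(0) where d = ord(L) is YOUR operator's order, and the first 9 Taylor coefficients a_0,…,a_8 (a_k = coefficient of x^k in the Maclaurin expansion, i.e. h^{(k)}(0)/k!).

f: a_k = -2, -1, 1/4, -1/8, 5/64, -7/128, 21/512, -33/1024, 429/16384, …
g: a_k = 0, 8, 0, -128/3, 0, 2048/5, 0, -32768/7, 0, …
f·g: L₀ = L_f ⊗_s L_g, ord ≤ 1·2.
Integrate: L := L₀·Dx.
L = (3 - 64·x - 16·x^2)·Dx + (-4 + 124·x + 192·x^2 + 64·x^3)·Dx^2 + (4 + 8·x + 68·x^2 + 128·x^3 + 64·x^4)·Dx^3  (order 3).
h: a_k = 0, 0, -8, -8/3, 131/6, 25/3, -99509/720, -97129/1680, 63582493/53760, …
ICs: h(0) = 0, h′(0) = 0, h′′(0) = -16.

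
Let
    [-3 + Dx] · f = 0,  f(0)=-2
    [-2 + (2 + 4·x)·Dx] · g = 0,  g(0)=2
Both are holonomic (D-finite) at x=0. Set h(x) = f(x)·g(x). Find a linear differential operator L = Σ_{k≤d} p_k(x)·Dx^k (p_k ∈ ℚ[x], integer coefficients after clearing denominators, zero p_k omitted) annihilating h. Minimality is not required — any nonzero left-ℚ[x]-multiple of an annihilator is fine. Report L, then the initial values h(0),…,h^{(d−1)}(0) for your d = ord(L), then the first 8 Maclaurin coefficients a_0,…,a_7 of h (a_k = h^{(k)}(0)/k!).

L = (-4 - 6·x) + (1 + 2·x)·Dx  (order 1).
h: a_k = -4, -16, -28, -32, -26, -88/5, -42/5, -192/35, …
ICs: h(0) = -4.

f: a_k = -2, -6, -9, -9, -27/4, -81/20, -81/40, -243/280, …
g: a_k = 2, 2, -1, 1, -5/4, 7/4, -21/8, 33/8, …
Product ⇒ symmetric product L₀, ord ≤ 1.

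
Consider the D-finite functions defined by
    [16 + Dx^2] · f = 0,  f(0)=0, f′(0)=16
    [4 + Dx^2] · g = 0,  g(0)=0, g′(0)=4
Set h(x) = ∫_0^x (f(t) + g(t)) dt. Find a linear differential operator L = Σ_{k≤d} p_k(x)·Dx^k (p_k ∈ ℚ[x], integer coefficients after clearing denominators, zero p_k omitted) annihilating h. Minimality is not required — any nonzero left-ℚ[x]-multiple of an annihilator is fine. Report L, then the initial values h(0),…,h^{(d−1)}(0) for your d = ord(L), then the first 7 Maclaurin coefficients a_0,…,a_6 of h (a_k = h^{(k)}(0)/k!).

L = 64·Dx + 20·Dx^3 + Dx^5  (order 5).
h: a_k = 0, 0, 10, 0, -34/3, 0, 52/9, …
ICs: h(0) = 0, h′(0) = 0, h′′(0) = 20, h′′′(0) = 0, h′′′′(0) = -272.

f: a_k = 0, 16, 0, -128/3, 0, 512/15, 0, …
g: a_k = 0, 4, 0, -8/3, 0, 8/15, 0, …
Sum ⇒ L₀ = lclm(L_f,L_g) in ℚ(x)⟨Dx⟩.
h=∫₀ˣh₀: take L = L₀·Dx.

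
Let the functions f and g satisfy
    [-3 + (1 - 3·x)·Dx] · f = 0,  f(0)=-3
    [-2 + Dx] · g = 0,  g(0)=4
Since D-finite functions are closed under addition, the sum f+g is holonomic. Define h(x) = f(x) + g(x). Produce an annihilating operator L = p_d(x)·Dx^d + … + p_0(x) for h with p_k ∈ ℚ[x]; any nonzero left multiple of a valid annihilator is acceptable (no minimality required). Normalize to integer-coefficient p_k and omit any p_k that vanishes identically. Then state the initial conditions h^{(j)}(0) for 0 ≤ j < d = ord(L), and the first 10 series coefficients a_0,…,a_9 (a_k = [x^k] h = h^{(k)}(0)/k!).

f: a_k = -3, -9, -27, -81, -243, -729, -2187, -6561, -19683, -59049, …
g: a_k = 4, 8, 8, 16/3, 8/3, 16/15, 16/45, 32/315, 8/315, 16/2835, …
L₀ := lclm(L_f,L_g); ord L₀ ≤ 1+1.
L = (-24 - 36·x) + (14 + 24·x - 36·x^2)·Dx + (-1 - 3·x + 18·x^2)·Dx^2  (order 2).
h: a_k = 1, -1, -19, -227/3, -721/3, -10919/15, -98399/45, -2066683/315, -6200137/315, -167403899/2835, …
ICs: h(0) = 1, h′(0) = -1.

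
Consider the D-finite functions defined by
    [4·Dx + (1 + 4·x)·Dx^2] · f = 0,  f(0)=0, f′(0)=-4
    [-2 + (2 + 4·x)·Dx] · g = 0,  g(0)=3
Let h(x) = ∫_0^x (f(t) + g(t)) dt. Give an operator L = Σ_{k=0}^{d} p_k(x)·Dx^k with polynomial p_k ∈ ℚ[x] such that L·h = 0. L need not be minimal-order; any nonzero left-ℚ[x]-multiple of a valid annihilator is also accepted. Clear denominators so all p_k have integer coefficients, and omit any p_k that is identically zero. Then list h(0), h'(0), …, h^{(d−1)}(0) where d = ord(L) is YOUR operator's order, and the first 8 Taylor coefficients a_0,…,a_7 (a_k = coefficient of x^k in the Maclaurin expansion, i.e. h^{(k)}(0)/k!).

f: a_k = 0, -4, 8, -64/3, 64, -1024/5, 2048/3, -16384/7, …
g: a_k = 3, 3, -3/2, 3/2, -15/8, 21/8, -63/16, 99/16, …
h₀=f+g: left-lcm gives L₀, ord ≤ 3.
∫: right-multiply L₀ by Dx.
L = (20 + 16·x)·Dx^2 + (29 + 104·x + 80·x^2)·Dx^3 + (3 + 22·x + 48·x^2 + 32·x^3)·Dx^4  (order 4).
h: a_k = 0, 3, -1/2, 13/6, -119/24, 497/40, -8087/240, 32579/336, …
ICs: h(0) = 0, h′(0) = 3, h′′(0) = -1, h′′′(0) = 13.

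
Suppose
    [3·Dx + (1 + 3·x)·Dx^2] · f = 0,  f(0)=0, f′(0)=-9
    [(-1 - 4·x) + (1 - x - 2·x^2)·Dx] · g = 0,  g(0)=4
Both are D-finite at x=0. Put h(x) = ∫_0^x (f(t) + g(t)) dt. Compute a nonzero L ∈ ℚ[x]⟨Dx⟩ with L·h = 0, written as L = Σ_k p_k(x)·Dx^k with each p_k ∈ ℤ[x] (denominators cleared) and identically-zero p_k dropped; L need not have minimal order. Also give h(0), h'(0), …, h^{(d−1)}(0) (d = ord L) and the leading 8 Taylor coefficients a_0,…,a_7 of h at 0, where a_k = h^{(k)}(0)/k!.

f: a_k = 0, -9, 27/2, -27, 243/4, -729/5, 729/2, -6561/7, …
g: a_k = 4, 4, 12, 20, 44, 84, 172, 340, …
Sum ⇒ L₀ = lclm(L_f,L_g) in ℚ(x)⟨Dx⟩.
h=∫h₀ ⇒ L = L₀·Dx.
L = (-66 - 270·x - 576·x^2 - 336·x^3 - 288·x^4)·Dx^2 + (-4 - 96·x - 492·x^2 - 832·x^3 - 696·x^4 - 480·x^5)·Dx^3 + (3 + 19·x + 25·x^2 - 39·x^3 - 116·x^4 - 164·x^5 - 96·x^6)·Dx^4  (order 4).
h: a_k = 0, 4, -5/2, 17/2, -7/4, 419/20, -103/10, 1073/14, …
ICs: h(0) = 0, h′(0) = 4, h′′(0) = -5, h′′′(0) = 51.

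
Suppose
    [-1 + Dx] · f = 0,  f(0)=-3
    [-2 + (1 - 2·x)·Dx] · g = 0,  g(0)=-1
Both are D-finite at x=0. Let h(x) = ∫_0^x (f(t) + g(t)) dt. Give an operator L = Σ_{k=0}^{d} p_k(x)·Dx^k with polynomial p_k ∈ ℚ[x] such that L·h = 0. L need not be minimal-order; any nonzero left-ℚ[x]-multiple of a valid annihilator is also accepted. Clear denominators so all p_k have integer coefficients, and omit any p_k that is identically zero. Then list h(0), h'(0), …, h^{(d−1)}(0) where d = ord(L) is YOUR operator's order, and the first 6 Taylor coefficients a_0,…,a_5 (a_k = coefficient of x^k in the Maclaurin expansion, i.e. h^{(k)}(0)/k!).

L = (6 + 4·x)·Dx + (-7 - 4·x + 4·x^2)·Dx^2 + (1 - 4·x^2)·Dx^3  (order 3).
h: a_k = 0, -4, -5/2, -11/6, -17/8, -129/40, …
ICs: h(0) = 0, h′(0) = -4, h′′(0) = -5.

f: a_k = -3, -3, -3/2, -1/2, -1/8, -1/40, …
g: a_k = -1, -2, -4, -8, -16, -32, …
Weyl lclm of L_f,L_g ⇒ L₀ (ord ≤ 2).
h=∫₀ˣh₀: take L = L₀·Dx.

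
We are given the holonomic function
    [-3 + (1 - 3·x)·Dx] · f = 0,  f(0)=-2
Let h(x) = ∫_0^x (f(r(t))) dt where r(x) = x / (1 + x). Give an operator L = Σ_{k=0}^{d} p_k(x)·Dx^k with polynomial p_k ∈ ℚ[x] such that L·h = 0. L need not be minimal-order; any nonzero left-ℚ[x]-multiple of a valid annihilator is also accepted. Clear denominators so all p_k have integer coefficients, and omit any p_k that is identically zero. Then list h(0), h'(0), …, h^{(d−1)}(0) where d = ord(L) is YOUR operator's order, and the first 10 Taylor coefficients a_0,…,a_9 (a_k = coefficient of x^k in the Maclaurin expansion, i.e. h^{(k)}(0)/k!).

L = 3·Dx + (-1 + x + 2·x^2)·Dx^2  (order 2).
h: a_k = 0, -2, -3, -4, -6, -48/5, -16, -192/7, -48, -256/3, …
ICs: h(0) = 0, h′(0) = -2.

f: a_k = -2, -6, -18, -54, -162, -486, -1458, -4374, -13122, -39366, …
Substitute x→r, Dx→(1/r')Dx; clear ⇒ L₀.
h=∫h₀ ⇒ L = L₀·Dx.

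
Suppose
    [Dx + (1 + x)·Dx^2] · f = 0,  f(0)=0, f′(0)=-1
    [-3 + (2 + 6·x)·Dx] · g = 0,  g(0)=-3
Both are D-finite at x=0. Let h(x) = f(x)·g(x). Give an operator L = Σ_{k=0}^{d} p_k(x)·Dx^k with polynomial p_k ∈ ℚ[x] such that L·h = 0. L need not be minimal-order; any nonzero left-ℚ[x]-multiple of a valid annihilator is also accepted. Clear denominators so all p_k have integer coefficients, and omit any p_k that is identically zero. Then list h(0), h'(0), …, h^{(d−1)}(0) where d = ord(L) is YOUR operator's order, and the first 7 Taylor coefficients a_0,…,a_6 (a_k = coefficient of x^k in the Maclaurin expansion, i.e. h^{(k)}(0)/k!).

L = (21 + 9·x) + (-8 - 24·x)·Dx + (4 + 28·x + 60·x^2 + 36·x^3)·Dx^2  (order 2).
h: a_k = 0, 3, 3, -37/8, 15/2, -8751/640, 17671/640, …
ICs: h(0) = 0, h′(0) = 3.

f: a_k = 0, -1, 1/2, -1/3, 1/4, -1/5, 1/6, …
g: a_k = -3, -9/2, 27/8, -81/16, 1215/128, -5103/256, 45927/1024, …
L₀ := L_f ⊗_s L_g (sym. prod.), ord ≤ 2.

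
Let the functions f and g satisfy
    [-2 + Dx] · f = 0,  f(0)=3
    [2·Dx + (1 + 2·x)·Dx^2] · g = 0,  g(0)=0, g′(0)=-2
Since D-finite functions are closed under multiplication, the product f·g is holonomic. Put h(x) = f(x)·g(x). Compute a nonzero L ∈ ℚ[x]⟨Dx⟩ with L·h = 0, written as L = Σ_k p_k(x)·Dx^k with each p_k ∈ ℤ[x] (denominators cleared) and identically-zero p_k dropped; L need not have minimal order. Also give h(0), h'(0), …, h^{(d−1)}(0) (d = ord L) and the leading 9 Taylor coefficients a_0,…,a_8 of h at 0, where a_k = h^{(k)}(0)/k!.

f: a_k = 3, 6, 6, 4, 2, 4/5, 4/15, 8/105, 2/105, …
g: a_k = 0, -2, 2, -8/3, 4, -32/5, 32/3, -128/7, 32, …
Product ⇒ symmetric product L₀, ord ≤ 2.
L = 8·x + (-2 - 8·x)·Dx + (1 + 2·x)·Dx^2  (order 2).
h: a_k = 0, -6, -6, -8, 0, -36/5, 28/3, -368/21, 464/15, …
ICs: h(0) = 0, h′(0) = -6.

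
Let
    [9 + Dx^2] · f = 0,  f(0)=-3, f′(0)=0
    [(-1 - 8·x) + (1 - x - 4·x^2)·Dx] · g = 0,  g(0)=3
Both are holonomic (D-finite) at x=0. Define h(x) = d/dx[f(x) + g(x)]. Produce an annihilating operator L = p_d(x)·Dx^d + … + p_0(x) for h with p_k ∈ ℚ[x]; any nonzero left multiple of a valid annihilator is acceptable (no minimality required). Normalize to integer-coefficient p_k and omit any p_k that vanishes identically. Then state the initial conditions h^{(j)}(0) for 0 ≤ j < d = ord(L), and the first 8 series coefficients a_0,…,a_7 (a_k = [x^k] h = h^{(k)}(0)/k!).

f: a_k = -3, 0, 27/2, 0, -81/8, 0, 243/80, 0, …
g: a_k = 3, 3, 15, 27, 87, 195, 543, 1323, …
Sum ⇒ L₀ = lclm(L_f,L_g) in ℚ(x)⟨Dx⟩.
Derive L from L₀ (diff closure).
L = (2358 + 13068·x + 57006·x^2 + 38520·x^3 + 83520·x^4 + 31104·x^5 + 41472·x^6) + (-189 - 1413·x + 1251·x^2 + 4203·x^3 + 5580·x^4 + 11952·x^5 + 12096·x^6 + 13824·x^7)·Dx + (262 + 1452·x + 6334·x^2 + 4280·x^3 + 9280·x^4 + 3456·x^5 + 4608·x^6)·Dx^2 + (-21 - 157·x + 139·x^2 + 467·x^3 + 620·x^4 + 1328·x^5 + 1344·x^6 + 1536·x^7)·Dx^3  (order 3).
h: a_k = 3, 57, 81, 615/2, 975, 131049/40, 9261, 15655413/560, …
ICs: h(0) = 3, h′(0) = 57, h′′(0) = 162.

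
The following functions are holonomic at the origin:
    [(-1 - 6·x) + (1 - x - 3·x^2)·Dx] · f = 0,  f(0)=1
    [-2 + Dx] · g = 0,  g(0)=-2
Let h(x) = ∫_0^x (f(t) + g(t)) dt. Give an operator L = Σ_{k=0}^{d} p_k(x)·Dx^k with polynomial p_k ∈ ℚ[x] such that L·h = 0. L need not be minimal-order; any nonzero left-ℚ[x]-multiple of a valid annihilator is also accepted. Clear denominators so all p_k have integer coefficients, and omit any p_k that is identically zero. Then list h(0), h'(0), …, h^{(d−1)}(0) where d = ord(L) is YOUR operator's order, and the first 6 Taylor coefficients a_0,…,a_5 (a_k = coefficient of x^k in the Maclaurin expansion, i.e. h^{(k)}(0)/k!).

f: a_k = 1, 1, 4, 7, 19, 40, …
g: a_k = -2, -4, -4, -8/3, -4/3, -8/15, …
Weyl lclm of L_f,L_g ⇒ L₀ (ord ≤ 2).
h=∫₀ˣh₀: take L = L₀·Dx.
L = (-12 - 16·x - 144·x^2 - 72·x^3)·Dx + (4 + 26·x + 74·x^2 - 24·x^3 - 36·x^4)·Dx^2 + (1 - 9·x - x^2 + 30·x^3 + 18·x^4)·Dx^3  (order 3).
h: a_k = 0, -1, -3/2, 0, 13/12, 53/15, …
ICs: h(0) = 0, h′(0) = -1, h′′(0) = -3.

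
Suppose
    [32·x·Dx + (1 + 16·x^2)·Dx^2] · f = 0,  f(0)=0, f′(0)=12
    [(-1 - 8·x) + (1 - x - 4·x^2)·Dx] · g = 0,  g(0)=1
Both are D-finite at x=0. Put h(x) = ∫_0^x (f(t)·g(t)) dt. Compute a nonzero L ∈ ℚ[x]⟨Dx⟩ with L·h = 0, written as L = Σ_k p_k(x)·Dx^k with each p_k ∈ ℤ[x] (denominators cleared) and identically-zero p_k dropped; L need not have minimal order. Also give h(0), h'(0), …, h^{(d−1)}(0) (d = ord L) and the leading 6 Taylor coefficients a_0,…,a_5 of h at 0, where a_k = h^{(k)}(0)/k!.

f: a_k = 0, 12, 0, -64, 0, 3072/5, …
g: a_k = 1, 1, 5, 9, 29, 65, …
f·g: L₀ = L_f ⊗_s L_g, ord ≤ 2·1.
h=∫₀ˣh₀: take L = L₀·Dx.
L = (8 + 32·x + 384·x^2)·Dx + (2 - 16·x + 64·x^2 + 384·x^3)·Dx^2 + (-1 + x - 12·x^2 + 16·x^3 + 64·x^4)·Dx^3  (order 3).
h: a_k = 0, 0, 6, 4, -1, 44/5, …
ICs: h(0) = 0, h′(0) = 0, h′′(0) = 12.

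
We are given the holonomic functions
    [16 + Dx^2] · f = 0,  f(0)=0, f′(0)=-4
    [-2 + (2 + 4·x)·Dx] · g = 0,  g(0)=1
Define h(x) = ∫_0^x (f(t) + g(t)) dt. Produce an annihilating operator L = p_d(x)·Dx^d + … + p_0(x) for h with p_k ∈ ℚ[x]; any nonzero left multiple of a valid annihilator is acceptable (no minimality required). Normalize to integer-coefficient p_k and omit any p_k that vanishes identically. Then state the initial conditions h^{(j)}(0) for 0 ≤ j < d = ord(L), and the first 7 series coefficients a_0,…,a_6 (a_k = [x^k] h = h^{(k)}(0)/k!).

L = (-304 - 1024·x - 1024·x^2)·Dx + (240 + 1504·x + 3072·x^2 + 2048·x^3)·Dx^2 + (-19 - 64·x - 64·x^2)·Dx^3 + (15 + 94·x + 192·x^2 + 128·x^3)·Dx^4  (order 4).
h: a_k = 0, 1, -3/2, -1/6, 67/24, -1/8, -919/720, …
ICs: h(0) = 0, h′(0) = 1, h′′(0) = -3, h′′′(0) = -1.

f: a_k = 0, -4, 0, 32/3, 0, -128/15, 0, …
g: a_k = 1, 1, -1/2, 1/2, -5/8, 7/8, -21/16, …
h₀=f+g: left-lcm gives L₀, ord ≤ 3.
Integrate: L := L₀·Dx.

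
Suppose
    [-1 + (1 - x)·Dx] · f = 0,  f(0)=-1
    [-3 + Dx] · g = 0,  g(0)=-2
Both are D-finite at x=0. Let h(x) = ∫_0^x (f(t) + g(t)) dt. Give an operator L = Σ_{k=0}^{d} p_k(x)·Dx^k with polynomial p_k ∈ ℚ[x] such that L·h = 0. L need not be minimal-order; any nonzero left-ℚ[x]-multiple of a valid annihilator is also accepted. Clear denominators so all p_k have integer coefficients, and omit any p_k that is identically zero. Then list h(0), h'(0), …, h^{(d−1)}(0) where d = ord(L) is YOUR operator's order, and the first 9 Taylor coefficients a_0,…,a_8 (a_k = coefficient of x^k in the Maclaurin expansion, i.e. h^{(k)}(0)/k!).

f: a_k = -1, -1, -1, -1, -1, -1, -1, -1, -1, …
g: a_k = -2, -6, -9, -9, -27/4, -81/20, -81/40, -243/280, -729/2240, …
Weyl lclm of L_f,L_g ⇒ L₀ (ord ≤ 2).
∫: right-multiply L₀ by Dx.
L = (3 - 9·x)·Dx + (-7 + 18·x - 9·x^2)·Dx^2 + (2 - 5·x + 3·x^2)·Dx^3  (order 3).
h: a_k = 0, -3, -7/2, -10/3, -5/2, -31/20, -101/120, -121/280, -523/2240, …
ICs: h(0) = 0, h′(0) = -3, h′′(0) = -7.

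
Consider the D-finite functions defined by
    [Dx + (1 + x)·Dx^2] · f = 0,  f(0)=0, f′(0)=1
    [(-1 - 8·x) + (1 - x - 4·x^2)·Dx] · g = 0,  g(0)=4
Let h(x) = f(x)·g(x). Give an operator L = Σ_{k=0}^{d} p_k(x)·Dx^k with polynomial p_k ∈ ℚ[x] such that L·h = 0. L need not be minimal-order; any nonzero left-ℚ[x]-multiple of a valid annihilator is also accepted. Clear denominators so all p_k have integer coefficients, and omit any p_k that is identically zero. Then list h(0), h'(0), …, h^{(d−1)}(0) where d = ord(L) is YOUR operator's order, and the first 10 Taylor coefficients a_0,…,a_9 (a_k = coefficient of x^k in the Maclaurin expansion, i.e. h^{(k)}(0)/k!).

f: a_k = 0, 1, -1/2, 1/3, -1/4, 1/5, -1/6, 1/7, -1/8, 1/9, …
g: a_k = 4, 4, 20, 36, 116, 260, 724, 1764, 4660, 11716, …
Product ⇒ symmetric product L₀, ord ≤ 2.
L = (9 + 16·x) + (1 + 19·x + 20·x^2)·Dx + (-1 + 5·x^2 + 4·x^3)·Dx^2  (order 2).
h: a_k = 0, 4, 2, 58/3, 79/3, 1567/15, 3137/15, 4393/7, 307357/210, 2503831/630, …
ICs: h(0) = 0, h′(0) = 4.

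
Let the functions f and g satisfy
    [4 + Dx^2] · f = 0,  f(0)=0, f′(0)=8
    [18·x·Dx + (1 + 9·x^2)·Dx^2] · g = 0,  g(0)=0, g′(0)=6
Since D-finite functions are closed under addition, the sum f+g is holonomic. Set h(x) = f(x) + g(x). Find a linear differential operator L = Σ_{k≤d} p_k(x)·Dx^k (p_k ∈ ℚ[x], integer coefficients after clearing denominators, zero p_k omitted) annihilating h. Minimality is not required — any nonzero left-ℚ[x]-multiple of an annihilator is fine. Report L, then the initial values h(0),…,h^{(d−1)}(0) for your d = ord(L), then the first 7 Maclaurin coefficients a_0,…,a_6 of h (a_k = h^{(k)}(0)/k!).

f: a_k = 0, 8, 0, -16/3, 0, 16/15, 0, …
g: a_k = 0, 6, 0, -18, 0, 486/5, 0, …
L₀ := lclm(L_f,L_g); ord L₀ ≤ 2+2.
L = (-3744·x + 37584·x^3 + 11664·x^5)·Dx + (-28 + 864·x^2 + 10692·x^4 + 5832·x^6)·Dx^2 + (-936·x + 9396·x^3 + 2916·x^5)·Dx^3 + (-7 + 216·x^2 + 2673·x^4 + 1458·x^6)·Dx^4  (order 4).
h: a_k = 0, 14, 0, -70/3, 0, 1474/15, 0, …
ICs: h(0) = 0, h′(0) = 14, h′′(0) = 0, h′′′(0) = -140.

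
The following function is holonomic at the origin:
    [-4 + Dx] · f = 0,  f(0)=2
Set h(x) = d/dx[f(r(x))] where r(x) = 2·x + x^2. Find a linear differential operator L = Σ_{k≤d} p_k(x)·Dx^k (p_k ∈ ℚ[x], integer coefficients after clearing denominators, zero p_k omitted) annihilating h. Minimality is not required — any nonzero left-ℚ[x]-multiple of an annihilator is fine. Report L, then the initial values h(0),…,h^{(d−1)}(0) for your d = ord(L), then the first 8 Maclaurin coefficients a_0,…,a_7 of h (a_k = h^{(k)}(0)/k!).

f: a_k = 2, 8, 16, 64/3, 64/3, 256/15, 512/45, 2048/315, …
Change of var in L_f (x↦r) gives L₀.
h₀' ⇒ L via d/dx closure of L₀.
L = (9 + 16·x + 8·x^2) + (-1 - x)·Dx  (order 1).
h: a_k = 16, 144, 704, 7360/3, 6784, 236416/15, 1434112/45, 6030848/105, …
ICs: h(0) = 16.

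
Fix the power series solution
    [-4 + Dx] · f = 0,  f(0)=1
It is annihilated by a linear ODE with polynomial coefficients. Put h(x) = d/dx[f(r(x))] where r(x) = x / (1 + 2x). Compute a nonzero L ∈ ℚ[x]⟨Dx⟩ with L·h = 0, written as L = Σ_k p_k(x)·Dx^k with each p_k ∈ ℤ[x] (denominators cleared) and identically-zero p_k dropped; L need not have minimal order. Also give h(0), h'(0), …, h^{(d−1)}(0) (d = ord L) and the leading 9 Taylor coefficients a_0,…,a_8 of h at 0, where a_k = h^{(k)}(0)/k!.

L = -8·x + (-1 - 4·x - 4·x^2)·Dx  (order 1).
h: a_k = 4, 0, -16, 128/3, -64, 512/15, 1280/9, -65536/105, 72704/45, …
ICs: h(0) = 4.

f: a_k = 1, 4, 8, 32/3, 32/3, 128/15, 256/45, 1024/315, 512/315, …
Substitute x→r, Dx→(1/r')Dx; clear ⇒ L₀.
h=h₀': d/dx-closure on L₀ ⇒ L.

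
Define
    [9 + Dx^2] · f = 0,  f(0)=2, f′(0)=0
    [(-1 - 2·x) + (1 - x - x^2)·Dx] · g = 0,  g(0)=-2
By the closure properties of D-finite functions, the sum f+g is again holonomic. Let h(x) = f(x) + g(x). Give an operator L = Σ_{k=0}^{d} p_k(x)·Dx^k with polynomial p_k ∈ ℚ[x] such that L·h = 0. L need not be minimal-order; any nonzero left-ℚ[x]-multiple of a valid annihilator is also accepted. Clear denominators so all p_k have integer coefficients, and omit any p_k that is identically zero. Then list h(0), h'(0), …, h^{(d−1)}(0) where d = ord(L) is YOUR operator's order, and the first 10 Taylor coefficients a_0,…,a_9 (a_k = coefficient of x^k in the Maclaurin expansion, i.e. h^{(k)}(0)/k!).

f: a_k = 2, 0, -9, 0, 27/4, 0, -81/40, 0, 729/2240, 0, …
g: a_k = -2, -2, -4, -6, -10, -16, -26, -42, -68, -110, …
L₀ := lclm(L_f,L_g); ord L₀ ≤ 2+1.
L = (-243 - 432·x + 81·x^2 - 216·x^3 - 405·x^4 - 162·x^5) + (117 - 225·x - 36·x^2 + 297·x^3 - 54·x^4 - 243·x^5 - 81·x^6)·Dx + (-27 - 48·x + 9·x^2 - 24·x^3 - 45·x^4 - 18·x^5)·Dx^2 + (13 - 25·x - 4·x^2 + 33·x^3 - 6·x^4 - 27·x^5 - 9·x^6)·Dx^3  (order 3).
h: a_k = 0, -2, -13, -6, -13/4, -16, -1121/40, -42, -151591/2240, -110, …
ICs: h(0) = 0, h′(0) = -2, h′′(0) = -26.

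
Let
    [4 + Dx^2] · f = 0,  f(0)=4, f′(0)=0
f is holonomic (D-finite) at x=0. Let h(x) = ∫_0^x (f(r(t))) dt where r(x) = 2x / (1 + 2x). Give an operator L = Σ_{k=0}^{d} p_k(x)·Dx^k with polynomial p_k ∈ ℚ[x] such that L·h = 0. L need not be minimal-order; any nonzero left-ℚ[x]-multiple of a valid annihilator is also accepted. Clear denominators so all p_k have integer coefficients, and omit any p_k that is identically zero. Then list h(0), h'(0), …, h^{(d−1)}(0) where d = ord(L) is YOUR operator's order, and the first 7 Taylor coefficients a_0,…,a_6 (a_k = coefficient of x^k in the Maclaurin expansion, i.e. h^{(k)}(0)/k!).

f: a_k = 4, 0, -8, 0, 8/3, 0, -16/45, …
f∘r: x↦r, Dx↦Dx/r' in L_f ⇒ L₀.
∫: right-multiply L₀ by Dx.
L = 16·Dx + (4 + 24·x + 48·x^2 + 32·x^3)·Dx^2 + (1 + 8·x + 24·x^2 + 32·x^3 + 16·x^4)·Dx^3  (order 3).
h: a_k = 0, 4, 0, -32/3, 32, -1024/15, 1024/9, …
ICs: h(0) = 0, h′(0) = 4, h′′(0) = 0.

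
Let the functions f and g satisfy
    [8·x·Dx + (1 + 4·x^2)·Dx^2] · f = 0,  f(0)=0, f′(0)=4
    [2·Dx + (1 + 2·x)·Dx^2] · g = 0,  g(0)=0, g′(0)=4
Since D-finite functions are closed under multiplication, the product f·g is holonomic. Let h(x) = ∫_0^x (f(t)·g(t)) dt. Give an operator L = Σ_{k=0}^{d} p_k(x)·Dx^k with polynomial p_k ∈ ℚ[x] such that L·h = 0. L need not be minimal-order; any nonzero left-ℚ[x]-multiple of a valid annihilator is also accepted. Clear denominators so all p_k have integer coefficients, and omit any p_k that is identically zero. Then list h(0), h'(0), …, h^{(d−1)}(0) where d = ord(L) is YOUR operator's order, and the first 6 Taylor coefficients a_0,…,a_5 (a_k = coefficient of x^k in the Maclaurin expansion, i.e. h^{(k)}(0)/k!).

f: a_k = 0, 4, 0, -16/3, 0, 64/5, …
g: a_k = 0, 4, -4, 16/3, -8, 64/5, …
h₀=f·g: eliminate ⇒ L₀, order ≤ 2·2.
∫: right-multiply L₀ by Dx.
L = (192 + 704·x + 2560·x^2 + 9984·x^3 + 15360·x^4 + 13312·x^5 + 4096·x^7)·Dx^2 + (72 + 992·x + 4928·x^2 + 15488·x^3 + 34816·x^4 + 47616·x^5 + 35840·x^6 + 6144·x^7 + 14336·x^8)·Dx^3 + (24 + 256·x + 1536·x^2 + 4992·x^3 + 11520·x^4 + 19968·x^5 + 24576·x^6 + 18432·x^7 + 6144·x^8 + 8192·x^9)·Dx^4 + (5 + 36·x + 148·x^2 + 448·x^3 + 1056·x^4 + 1920·x^5 + 2688·x^6 + 3072·x^7 + 2304·x^8 + 1024·x^9 + 1024·x^10)·Dx^5  (order 5).
h: a_k = 0, 0, 0, 16/3, -4, 0, …
ICs: h(0) = 0, h′(0) = 0, h′′(0) = 0, h′′′(0) = 32, h′′′′(0) = -96.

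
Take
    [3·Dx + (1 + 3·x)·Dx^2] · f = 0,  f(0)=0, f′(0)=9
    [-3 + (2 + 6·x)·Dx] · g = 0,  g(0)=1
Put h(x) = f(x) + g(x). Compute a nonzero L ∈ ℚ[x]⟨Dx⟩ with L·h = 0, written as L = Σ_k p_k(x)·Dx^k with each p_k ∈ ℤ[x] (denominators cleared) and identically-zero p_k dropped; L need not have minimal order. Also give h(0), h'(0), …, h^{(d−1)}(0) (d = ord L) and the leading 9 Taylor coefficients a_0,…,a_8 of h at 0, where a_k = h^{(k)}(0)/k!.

L = 9·Dx + (15 + 45·x)·Dx^2 + (2 + 12·x + 18·x^2)·Dx^3  (order 3).
h: a_k = 1, 21/2, -117/8, 459/16, -8181/128, 195129/1280, -388557/1024, 13942125/14336, -83436237/32768, …
ICs: h(0) = 1, h′(0) = 21/2, h′′(0) = -117/4.

f: a_k = 0, 9, -27/2, 27, -243/4, 729/5, -729/2, 6561/7, -19683/8, …
g: a_k = 1, 3/2, -9/8, 27/16, -405/128, 1701/256, -15309/1024, 72171/2048, -2814669/32768, …
Sum ⇒ L₀ = lclm(L_f,L_g) in ℚ(x)⟨Dx⟩.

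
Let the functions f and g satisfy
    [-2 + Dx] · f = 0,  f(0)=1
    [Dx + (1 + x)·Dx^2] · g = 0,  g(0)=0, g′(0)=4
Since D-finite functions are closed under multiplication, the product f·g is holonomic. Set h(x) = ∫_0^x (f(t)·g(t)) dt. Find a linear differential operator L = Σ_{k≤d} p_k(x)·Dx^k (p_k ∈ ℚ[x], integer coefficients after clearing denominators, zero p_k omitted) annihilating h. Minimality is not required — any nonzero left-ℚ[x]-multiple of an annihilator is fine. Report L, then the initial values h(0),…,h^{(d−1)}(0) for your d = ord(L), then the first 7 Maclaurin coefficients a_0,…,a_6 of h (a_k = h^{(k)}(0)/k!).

L = (2 + 4·x)·Dx + (-3 - 4·x)·Dx^2 + (1 + x)·Dx^3  (order 3).
h: a_k = 0, 0, 2, 2, 4/3, 3/5, 11/45, …
ICs: h(0) = 0, h′(0) = 0, h′′(0) = 4.

f: a_k = 1, 2, 2, 4/3, 2/3, 4/15, 4/45, …
g: a_k = 0, 4, -2, 4/3, -1, 4/5, -2/3, …
L₀ := L_f ⊗_s L_g (sym. prod.), ord ≤ 2.
h=∫h₀ ⇒ L = L₀·Dx.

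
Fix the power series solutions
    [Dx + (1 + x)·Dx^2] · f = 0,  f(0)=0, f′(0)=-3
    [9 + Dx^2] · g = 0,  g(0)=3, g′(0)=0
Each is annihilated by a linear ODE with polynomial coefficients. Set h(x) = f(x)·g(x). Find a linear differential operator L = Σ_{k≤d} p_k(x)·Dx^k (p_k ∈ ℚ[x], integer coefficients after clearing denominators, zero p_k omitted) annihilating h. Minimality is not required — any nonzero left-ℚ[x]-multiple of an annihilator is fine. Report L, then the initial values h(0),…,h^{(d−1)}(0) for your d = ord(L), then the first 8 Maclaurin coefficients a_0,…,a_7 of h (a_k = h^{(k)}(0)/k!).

L = (2493 + 10854·x + 17091·x^2 + 11664·x^3 + 2916·x^4) + (612 + 1908·x + 1944·x^2 + 648·x^3)·Dx + (592 + 2484·x + 3834·x^2 + 2592·x^3 + 648·x^4)·Dx^2 + (68 + 212·x + 216·x^2 + 72·x^3)·Dx^3 + (35 + 142·x + 215·x^2 + 144·x^3 + 36·x^4)·Dx^4  (order 4).
h: a_k = 0, -9, 9/2, 75/2, -18, -747/40, 105/16, 3249/560, …
ICs: h(0) = 0, h′(0) = -9, h′′(0) = 9, h′′′(0) = 225.

f: a_k = 0, -3, 3/2, -1, 3/4, -3/5, 1/2, -3/7, …
g: a_k = 3, 0, -27/2, 0, 81/8, 0, -243/80, 0, …
L₀ := L_f ⊗_s L_g (sym. prod.), ord ≤ 4.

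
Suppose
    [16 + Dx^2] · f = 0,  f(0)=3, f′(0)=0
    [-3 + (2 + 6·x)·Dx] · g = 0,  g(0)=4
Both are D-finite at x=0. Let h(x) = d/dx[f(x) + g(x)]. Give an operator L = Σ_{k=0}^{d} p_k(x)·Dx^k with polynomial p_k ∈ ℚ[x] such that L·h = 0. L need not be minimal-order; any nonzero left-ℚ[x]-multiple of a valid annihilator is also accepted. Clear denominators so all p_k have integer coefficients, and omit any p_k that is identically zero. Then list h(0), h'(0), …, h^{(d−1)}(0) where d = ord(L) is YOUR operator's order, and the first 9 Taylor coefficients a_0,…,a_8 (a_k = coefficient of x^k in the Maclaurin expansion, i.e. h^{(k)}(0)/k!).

f: a_k = 3, 0, -24, 0, 32, 0, -256/15, 0, 512/105, …
g: a_k = 4, 6, -9/2, 27/4, -405/32, 1701/64, -15309/256, 72171/512, -2814669/8192, …
h₀=f+g: left-lcm gives L₀, ord ≤ 3.
Differentiate: ansatz ord ≤ ord L₀ ⇒ L.
L = (-9552 - 18432·x - 27648·x^2) + (-2912 - 21024·x - 55296·x^2 - 55296·x^3)·Dx + (-597 - 1152·x - 1728·x^2)·Dx^2 + (-182 - 1314·x - 3456·x^2 - 3456·x^3)·Dx^3  (order 3).
h: a_k = 6, -57, 81/4, 619/8, 8505/64, -295171/640, 505197/512, -291345941/107520, 126660105/16384, …
ICs: h(0) = 6, h′(0) = -57, h′′(0) = 81/2.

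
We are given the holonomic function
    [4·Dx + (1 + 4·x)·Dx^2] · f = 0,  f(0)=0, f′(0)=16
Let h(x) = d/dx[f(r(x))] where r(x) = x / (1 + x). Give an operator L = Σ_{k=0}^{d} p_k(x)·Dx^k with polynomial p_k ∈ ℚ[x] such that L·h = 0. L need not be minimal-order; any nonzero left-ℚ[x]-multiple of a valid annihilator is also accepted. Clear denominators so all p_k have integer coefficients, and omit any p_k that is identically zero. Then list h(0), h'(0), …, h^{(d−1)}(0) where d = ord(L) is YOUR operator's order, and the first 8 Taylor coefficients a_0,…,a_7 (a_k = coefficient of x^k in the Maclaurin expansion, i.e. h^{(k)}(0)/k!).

L = (6 + 10·x) + (1 + 6·x + 5·x^2)·Dx  (order 1).
h: a_k = 16, -96, 496, -2496, 12496, -62496, 312496, -1562496, …
ICs: h(0) = 16.

f: a_k = 0, 16, -32, 256/3, -256, 4096/5, -8192/3, 65536/7, …
h₀=f(r): pull back L_f along r ⇒ L₀.
Derive L from L₀ (diff closure).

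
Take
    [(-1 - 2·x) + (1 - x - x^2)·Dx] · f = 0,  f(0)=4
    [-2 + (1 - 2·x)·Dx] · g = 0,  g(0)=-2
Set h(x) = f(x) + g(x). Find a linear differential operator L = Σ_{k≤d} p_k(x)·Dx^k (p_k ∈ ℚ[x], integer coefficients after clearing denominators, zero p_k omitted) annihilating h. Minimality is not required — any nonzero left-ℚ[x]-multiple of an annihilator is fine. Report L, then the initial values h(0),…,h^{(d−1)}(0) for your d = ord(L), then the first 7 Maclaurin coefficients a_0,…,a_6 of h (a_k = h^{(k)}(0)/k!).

L = (-12·x + 12·x^2 - 8·x^3) + (4 - 6·x - 6·x^2 + 16·x^3 - 16·x^4)·Dx + (-1 + 5·x - 9·x^2 + 6·x^3 + 2·x^4 - 4·x^5)·Dx^2  (order 2).
h: a_k = 2, 0, 0, -4, -12, -32, -76, …
ICs: h(0) = 2, h′(0) = 0.

f: a_k = 4, 4, 8, 12, 20, 32, 52, …
g: a_k = -2, -4, -8, -16, -32, -64, -128, …
h₀=f+g: left-lcm gives L₀, ord ≤ 2.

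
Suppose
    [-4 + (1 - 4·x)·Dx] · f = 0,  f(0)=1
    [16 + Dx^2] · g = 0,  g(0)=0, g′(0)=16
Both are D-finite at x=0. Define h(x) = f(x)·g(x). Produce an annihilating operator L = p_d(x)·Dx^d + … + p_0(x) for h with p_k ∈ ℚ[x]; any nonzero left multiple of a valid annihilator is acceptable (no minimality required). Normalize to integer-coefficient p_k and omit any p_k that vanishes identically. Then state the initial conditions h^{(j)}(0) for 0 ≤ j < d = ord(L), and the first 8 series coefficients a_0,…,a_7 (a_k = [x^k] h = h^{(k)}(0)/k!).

L = (-16 + 64·x) + 8·Dx + (-1 + 4·x)·Dx^2  (order 2).
h: a_k = 0, 16, 64, 640/3, 2560/3, 51712/15, 206848/15, 17371136/315, …
ICs: h(0) = 0, h′(0) = 16.

f: a_k = 1, 4, 16, 64, 256, 1024, 4096, 16384, …
g: a_k = 0, 16, 0, -128/3, 0, 512/15, 0, -4096/315, …
L₀ := L_f ⊗_s L_g (sym. prod.), ord ≤ 2.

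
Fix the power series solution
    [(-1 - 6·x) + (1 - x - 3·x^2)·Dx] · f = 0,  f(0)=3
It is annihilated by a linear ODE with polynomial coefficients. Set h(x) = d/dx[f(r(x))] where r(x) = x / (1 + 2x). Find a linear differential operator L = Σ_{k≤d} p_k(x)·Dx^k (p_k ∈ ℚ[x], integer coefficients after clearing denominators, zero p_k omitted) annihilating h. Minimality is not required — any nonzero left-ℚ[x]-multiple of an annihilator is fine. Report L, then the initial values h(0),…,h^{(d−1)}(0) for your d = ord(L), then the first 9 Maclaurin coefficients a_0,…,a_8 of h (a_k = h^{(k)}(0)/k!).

f: a_k = 3, 3, 12, 21, 57, 120, 291, 651, 1524, …
Substitute x→r, Dx→(1/r')Dx; clear ⇒ L₀.
Differentiate: ansatz ord ≤ ord L₀ ⇒ L.
L = (4 + 6·x + 30·x^2 + 32·x^3) + (-1 - 13·x - 45·x^2 - 38·x^3 + 16·x^4)·Dx  (order 1).
h: a_k = 3, 12, -45, 204, -840, 3330, -12831, 48432, -179955, …
ICs: h(0) = 3.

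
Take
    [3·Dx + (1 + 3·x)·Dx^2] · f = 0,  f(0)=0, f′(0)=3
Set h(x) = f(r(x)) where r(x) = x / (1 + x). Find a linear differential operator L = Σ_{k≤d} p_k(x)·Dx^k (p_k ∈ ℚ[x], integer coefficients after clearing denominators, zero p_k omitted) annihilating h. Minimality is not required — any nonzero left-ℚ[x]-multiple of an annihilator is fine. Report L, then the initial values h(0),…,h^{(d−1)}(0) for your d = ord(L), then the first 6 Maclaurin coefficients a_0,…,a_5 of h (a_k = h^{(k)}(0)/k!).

f: a_k = 0, 3, -9/2, 9, -81/4, 243/5, …
f∘r: x↦r, Dx↦Dx/r' in L_f ⇒ L₀.
L = (5 + 8·x)·Dx + (1 + 5·x + 4·x^2)·Dx^2  (order 2).
h: a_k = 0, 3, -15/2, 21, -255/4, 1023/5, …
ICs: h(0) = 0, h′(0) = 3.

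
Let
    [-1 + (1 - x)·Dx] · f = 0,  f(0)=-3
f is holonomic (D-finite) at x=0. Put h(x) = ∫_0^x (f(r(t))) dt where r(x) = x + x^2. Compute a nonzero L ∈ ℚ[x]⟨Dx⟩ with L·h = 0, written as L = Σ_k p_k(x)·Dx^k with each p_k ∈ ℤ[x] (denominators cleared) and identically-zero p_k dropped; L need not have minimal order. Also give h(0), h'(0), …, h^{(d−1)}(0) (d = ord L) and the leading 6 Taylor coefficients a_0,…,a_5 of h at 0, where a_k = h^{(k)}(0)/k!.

f: a_k = -3, -3, -3, -3, -3, -3, …
Substitute x→r, Dx→(1/r')Dx; clear ⇒ L₀.
Integrate: L := L₀·Dx.
L = (1 + 2·x)·Dx + (-1 + x + x^2)·Dx^2  (order 2).
h: a_k = 0, -3, -3/2, -2, -9/4, -3, …
ICs: h(0) = 0, h′(0) = -3.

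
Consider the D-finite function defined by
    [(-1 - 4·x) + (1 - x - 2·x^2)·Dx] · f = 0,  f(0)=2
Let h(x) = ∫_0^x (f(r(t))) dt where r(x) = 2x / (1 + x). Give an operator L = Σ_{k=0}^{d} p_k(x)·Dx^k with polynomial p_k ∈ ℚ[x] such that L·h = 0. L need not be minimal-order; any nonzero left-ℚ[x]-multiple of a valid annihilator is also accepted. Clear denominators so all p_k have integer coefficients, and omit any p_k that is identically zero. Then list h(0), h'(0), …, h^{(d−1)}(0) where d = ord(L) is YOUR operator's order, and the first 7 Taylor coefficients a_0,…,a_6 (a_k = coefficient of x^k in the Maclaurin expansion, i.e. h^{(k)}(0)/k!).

L = (2 + 18·x)·Dx + (-1 - x + 9·x^2 + 9·x^3)·Dx^2  (order 2).
h: a_k = 0, 2, 2, 20/3, 9, 36, 54, …
ICs: h(0) = 0, h′(0) = 2.

f: a_k = 2, 2, 6, 10, 22, 42, 86, …
f∘r: x↦r, Dx↦Dx/r' in L_f ⇒ L₀.
h=∫₀ˣh₀: take L = L₀·Dx.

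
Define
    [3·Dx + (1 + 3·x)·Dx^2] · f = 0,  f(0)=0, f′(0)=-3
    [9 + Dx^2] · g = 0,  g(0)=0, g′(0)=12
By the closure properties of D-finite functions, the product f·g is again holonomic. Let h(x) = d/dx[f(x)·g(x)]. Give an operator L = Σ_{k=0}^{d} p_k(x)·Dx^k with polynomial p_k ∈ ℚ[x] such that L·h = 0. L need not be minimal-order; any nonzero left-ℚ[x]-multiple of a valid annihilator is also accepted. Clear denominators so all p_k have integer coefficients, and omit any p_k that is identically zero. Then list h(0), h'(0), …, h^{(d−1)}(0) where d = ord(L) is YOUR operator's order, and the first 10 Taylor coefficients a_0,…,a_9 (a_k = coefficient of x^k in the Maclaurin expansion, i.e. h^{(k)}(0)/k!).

L = (-675 - 3564·x - 10206·x^2 + 8748·x^3 + 94041·x^4 + 157464·x^5 + 78732·x^6) + (-216 - 864·x + 1620·x^2 + 14580·x^3 + 29160·x^4 + 17496·x^5)·Dx + (-84 - 396·x - 378·x^2 + 5832·x^3 + 23814·x^4 + 34992·x^5 + 17496·x^6)·Dx^2 + (-24 - 96·x + 180·x^2 + 1620·x^3 + 3240·x^4 + 1944·x^5)·Dx^3 + (-1 + 84·x^2 + 540·x^3 + 1485·x^4 + 1944·x^5 + 972·x^6)·Dx^4  (order 4).
h: a_k = 0, -72, 162, -216, 810, -2673, 158193/20, -164754/7, 492075/7, -117594261/560, …
ICs: h(0) = 0, h′(0) = -72, h′′(0) = 324, h′′′(0) = -1296.

f: a_k = 0, -3, 9/2, -9, 81/4, -243/5, 243/2, -2187/7, 6561/8, -2187, …
g: a_k = 0, 12, 0, -18, 0, 81/10, 0, -243/140, 0, 243/1120, …
L₀ := L_f ⊗_s L_g (sym. prod.), ord ≤ 4.
Differentiate: ansatz ord ≤ ord L₀ ⇒ L.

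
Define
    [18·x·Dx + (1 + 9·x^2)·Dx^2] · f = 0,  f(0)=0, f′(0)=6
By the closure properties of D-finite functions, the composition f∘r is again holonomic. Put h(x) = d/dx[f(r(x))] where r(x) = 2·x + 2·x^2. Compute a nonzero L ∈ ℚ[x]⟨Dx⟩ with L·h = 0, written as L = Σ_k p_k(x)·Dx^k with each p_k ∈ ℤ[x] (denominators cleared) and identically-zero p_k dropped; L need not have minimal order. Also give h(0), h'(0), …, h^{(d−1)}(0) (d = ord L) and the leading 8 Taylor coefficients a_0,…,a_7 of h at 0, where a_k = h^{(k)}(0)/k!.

L = (-2 + 72·x + 288·x^2 + 432·x^3 + 216·x^4) + (1 + 2·x + 36·x^2 + 144·x^3 + 180·x^4 + 72·x^5)·Dx  (order 1).
h: a_k = 12, 24, -432, -1728, 13392, 92448, -342144, -4230144, …
ICs: h(0) = 12.

f: a_k = 0, 6, 0, -18, 0, 486/5, 0, -4374/7, …
L₀ from L_f via x↦r, Dx↦r'^{-1}Dx.
h=h₀': d/dx-closure on L₀ ⇒ L.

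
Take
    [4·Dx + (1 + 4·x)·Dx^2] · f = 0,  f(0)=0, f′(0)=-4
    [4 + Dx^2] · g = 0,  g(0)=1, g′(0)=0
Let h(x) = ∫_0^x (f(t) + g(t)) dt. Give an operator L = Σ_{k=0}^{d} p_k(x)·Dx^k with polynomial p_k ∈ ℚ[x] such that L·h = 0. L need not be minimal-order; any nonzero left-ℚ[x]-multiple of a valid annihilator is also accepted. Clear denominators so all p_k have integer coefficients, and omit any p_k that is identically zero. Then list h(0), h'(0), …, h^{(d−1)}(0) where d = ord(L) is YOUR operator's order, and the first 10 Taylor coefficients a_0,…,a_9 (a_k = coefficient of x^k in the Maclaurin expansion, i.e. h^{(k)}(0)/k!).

f: a_k = 0, -4, 8, -64/3, 64, -1024/5, 2048/3, -16384/7, 8192, -262144/9, …
g: a_k = 1, 0, -2, 0, 2/3, 0, -4/45, 0, 2/315, 0, …
f+g: L₀ = lclm(L_f,L_g), ord ≤ 2+2.
h=∫h₀ ⇒ L = L₀·Dx.
L = (400 + 128·x + 256·x^2)·Dx^2 + (36 + 176·x + 192·x^2 + 256·x^3)·Dx^3 + (100 + 32·x + 64·x^2)·Dx^4 + (9 + 44·x + 48·x^2 + 64·x^3)·Dx^5  (order 5).
h: a_k = 0, 1, -2, 2, -16/3, 194/15, -512/15, 4388/45, -2048/7, 2580482/2835, …
ICs: h(0) = 0, h′(0) = 1, h′′(0) = -4, h′′′(0) = 12, h′′′′(0) = -128.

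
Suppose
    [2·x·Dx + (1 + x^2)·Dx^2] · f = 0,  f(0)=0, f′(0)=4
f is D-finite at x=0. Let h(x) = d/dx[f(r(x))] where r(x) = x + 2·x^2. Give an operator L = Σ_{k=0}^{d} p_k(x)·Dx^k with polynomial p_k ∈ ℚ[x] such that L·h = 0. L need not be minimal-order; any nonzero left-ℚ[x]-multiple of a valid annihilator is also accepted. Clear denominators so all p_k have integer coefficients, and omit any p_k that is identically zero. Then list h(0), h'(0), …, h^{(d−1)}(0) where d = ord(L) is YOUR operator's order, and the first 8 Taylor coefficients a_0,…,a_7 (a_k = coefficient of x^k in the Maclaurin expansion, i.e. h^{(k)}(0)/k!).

f: a_k = 0, 4, 0, -4/3, 0, 4/5, 0, -4/7, …
Change of var in L_f (x↦r) gives L₀.
Differentiate: ansatz ord ≤ ord L₀ ⇒ L.
L = (-4 + 2·x + 16·x^2 + 48·x^3 + 48·x^4) + (1 + 4·x + x^2 + 8·x^3 + 20·x^4 + 16·x^5)·Dx  (order 1).
h: a_k = 4, 16, -4, -32, -76, -16, 220, 448, …
ICs: h(0) = 4.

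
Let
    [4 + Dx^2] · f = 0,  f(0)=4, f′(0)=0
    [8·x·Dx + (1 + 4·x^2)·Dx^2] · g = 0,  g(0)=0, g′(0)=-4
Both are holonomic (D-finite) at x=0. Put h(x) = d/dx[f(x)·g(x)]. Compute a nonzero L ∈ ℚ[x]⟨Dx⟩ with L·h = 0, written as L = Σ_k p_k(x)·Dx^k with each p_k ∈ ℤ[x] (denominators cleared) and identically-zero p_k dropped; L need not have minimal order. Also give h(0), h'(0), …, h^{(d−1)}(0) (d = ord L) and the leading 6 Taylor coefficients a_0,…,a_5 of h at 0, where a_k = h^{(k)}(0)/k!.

L = (880 + 9408·x^2 + 59008·x^4 + 49152·x^6 + 24576·x^8 + 16384·x^10 + 32768·x^12) + (544·x + 9088·x^3 + 35840·x^5 + 40960·x^7 + 40960·x^9 + 32768·x^11)·Dx + (240 + 2720·x^2 + 17088·x^4 + 18944·x^6 + 16384·x^8 + 16384·x^10 + 16384·x^12)·Dx^2 + (136·x + 2272·x^3 + 8960·x^5 + 10240·x^7 + 10240·x^9 + 8192·x^11)·Dx^3 + (5 + 92·x^2 + 584·x^4 + 1664·x^6 + 2560·x^8 + 3072·x^10 + 2048·x^12)·Dx^4  (order 4).
h: a_k = -16, 0, 160, 0, -1568/3, 0, …
ICs: h(0) = -16, h′(0) = 0, h′′(0) = 320, h′′′(0) = 0.

f: a_k = 4, 0, -8, 0, 8/3, 0, …
g: a_k = 0, -4, 0, 16/3, 0, -64/5, …
Sym-product of L_f,L_g gives L₀ (≤ ord 4).
Differentiate: ansatz ord ≤ ord L₀ ⇒ L.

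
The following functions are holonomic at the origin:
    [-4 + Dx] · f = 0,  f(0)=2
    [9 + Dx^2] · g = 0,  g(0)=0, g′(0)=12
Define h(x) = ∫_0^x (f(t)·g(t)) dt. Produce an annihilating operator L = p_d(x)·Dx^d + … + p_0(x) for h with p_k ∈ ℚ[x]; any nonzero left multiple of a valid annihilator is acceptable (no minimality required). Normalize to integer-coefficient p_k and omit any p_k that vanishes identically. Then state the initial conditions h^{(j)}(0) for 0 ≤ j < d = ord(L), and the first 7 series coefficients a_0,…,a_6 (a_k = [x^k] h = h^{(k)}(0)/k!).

L = 25·Dx - 8·Dx^2 + Dx^3  (order 3).
h: a_k = 0, 0, 12, 32, 39, 112/5, -79/30, …
ICs: h(0) = 0, h′(0) = 0, h′′(0) = 24.

f: a_k = 2, 8, 16, 64/3, 64/3, 256/15, 512/45, …
g: a_k = 0, 12, 0, -18, 0, 81/10, 0, …
f·g: L₀ = L_f ⊗_s L_g, ord ≤ 1·2.
∫: right-multiply L₀ by Dx.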